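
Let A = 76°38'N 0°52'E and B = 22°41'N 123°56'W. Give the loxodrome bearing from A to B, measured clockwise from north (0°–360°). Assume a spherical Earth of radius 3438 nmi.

Δψ = ln[tan(π/4+φ₂/2)/tan(π/4+φ₁/2)] = -1.7374
Δλ = -2.1782 rad (taken the short way round)
course = atan2(Δλ, Δψ) = 231.42°

231.4°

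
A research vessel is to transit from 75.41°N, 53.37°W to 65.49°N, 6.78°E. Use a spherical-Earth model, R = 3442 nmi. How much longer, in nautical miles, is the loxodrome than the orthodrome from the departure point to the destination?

Great circle: cos σ = sin φ₁ sin φ₂ + cos φ₁ cos φ₂ cos Δλ,  σ = 0.3694 rad → d_gc = 1271.31 nmi
Rhumb line: Δψ = -0.5287, q = Δφ/Δψ = 0.3275, d_rh = R√(Δφ²+q²Δλ²) = 1324.84 nmi
Excess = 1324.84 − 1271.31 = 53.53 ≈ 54 nmi

54 nmi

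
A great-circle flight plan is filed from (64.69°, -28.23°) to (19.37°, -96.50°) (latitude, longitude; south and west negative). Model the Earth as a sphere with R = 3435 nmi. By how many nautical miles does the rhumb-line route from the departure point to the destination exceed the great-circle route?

119 nmi

Great circle: cos σ = sin φ₁ sin φ₂ + cos φ₁ cos φ₂ cos Δλ,  σ = 1.1050 rad → d_gc = 3795.6 nmi
Rhumb line: Δψ = -1.1490, q = Δφ/Δψ = 0.6884, d_rh = R√(Δφ²+q²Δλ²) = 3914.2 nmi
Excess = 3914.2 − 3795.6 = 118.6 ≈ 119 nmi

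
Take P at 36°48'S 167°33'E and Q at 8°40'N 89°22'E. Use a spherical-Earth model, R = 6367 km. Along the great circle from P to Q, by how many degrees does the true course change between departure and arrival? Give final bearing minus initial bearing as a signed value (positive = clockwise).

+24.2°

Initial bearing θ₁ = atan2(sin Δλ cos φ₂, cos φ₁ sin φ₂ − sin φ₁ cos φ₂ cos Δλ) = 284.04°
Final bearing θ₂ = (initial bearing from the destination back to the start) + 180° = 308.21°
Δθ = θ₂ − θ₁ = +24.2°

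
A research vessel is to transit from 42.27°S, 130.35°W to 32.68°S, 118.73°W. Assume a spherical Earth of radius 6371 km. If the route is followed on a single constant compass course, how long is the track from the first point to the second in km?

Rhumb course C = atan2(Δλ, Δψ) with Δψ = ln[tan(π/4+φ₂/2)/tan(π/4+φ₁/2)] = +0.2114, Δλ = +0.2028 → C = 43.81°
d = R·|Δφ| / |cos C| = 6371·0.16738 / 0.72169 = 1478 km

1478 km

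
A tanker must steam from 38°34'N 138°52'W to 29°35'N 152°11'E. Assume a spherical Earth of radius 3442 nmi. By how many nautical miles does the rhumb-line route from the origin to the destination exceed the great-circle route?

73 nmi

Great circle: cos σ = sin φ₁ sin φ₂ + cos φ₁ cos φ₂ cos Δλ,  σ = 0.9860 rad → d_gc = 3393.9 nmi
Rhumb line: Δψ = -0.1897, q = Δφ/Δψ = 0.8267, d_rh = R√(Δφ²+q²Δλ²) = 3466.5 nmi
Excess = 3466.5 − 3393.9 = 72.6 ≈ 73 nmi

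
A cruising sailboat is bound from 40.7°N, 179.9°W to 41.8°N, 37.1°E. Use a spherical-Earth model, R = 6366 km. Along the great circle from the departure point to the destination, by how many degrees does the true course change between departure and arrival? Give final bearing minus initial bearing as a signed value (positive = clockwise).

Initial bearing θ₁ = atan2(sin Δλ cos φ₂, cos φ₁ sin φ₂ − sin φ₁ cos φ₂ cos Δλ) = 333.34°
Final bearing θ₂ = (initial bearing from the destination back to the start) + 180° = 207.15°
Δθ = θ₂ − θ₁ = -126.2°

-126.2°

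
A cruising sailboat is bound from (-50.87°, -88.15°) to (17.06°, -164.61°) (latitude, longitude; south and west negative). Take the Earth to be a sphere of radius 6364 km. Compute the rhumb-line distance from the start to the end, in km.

10661 km

Rhumb course C = atan2(Δλ, Δψ) with Δψ = ln[tan(π/4+φ₂/2)/tan(π/4+φ₁/2)] = +1.3368, Δλ = -1.3345 → C = 315.05°
d = R·|Δφ| / |cos C| = 6364·1.18560 / 0.70771 = 10661 km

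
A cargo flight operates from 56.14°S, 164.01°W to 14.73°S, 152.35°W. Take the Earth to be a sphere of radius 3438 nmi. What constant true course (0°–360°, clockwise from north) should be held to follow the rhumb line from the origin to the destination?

Δψ = ln[tan(π/4+φ₂/2)/tan(π/4+φ₁/2)] = +0.9295
Δλ = +0.2035 rad (taken the short way round)
course = atan2(Δλ, Δψ) = 12.35°

12.4°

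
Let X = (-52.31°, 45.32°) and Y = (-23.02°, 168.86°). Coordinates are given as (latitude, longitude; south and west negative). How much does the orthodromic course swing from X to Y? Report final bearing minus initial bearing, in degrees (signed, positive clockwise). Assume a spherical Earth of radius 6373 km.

Initial bearing θ₁ = atan2(sin Δλ cos φ₂, cos φ₁ sin φ₂ − sin φ₁ cos φ₂ cos Δλ) = 129.90°
Final bearing θ₂ = (initial bearing from the destination back to the start) + 180° = 30.64°
Δθ = θ₂ − θ₁ = -99.3°

-99.3°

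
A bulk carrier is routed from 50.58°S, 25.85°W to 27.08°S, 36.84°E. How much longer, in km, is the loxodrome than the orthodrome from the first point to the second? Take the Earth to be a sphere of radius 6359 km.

127 km

Great circle: cos σ = sin φ₁ sin φ₂ + cos φ₁ cos φ₂ cos Δλ,  σ = 0.9134 rad → d_gc = 5808.2 km
Rhumb line: Δψ = +0.5352, q = Δφ/Δψ = 0.7663, d_rh = R√(Δφ²+q²Δλ²) = 5935.4 km
Excess = 5935.4 − 5808.2 = 127.2 ≈ 127 km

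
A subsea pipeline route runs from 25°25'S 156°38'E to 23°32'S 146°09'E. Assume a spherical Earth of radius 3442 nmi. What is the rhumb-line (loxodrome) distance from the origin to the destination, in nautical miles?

Δψ = ln[tan(π/4+φ₂/2)/tan(π/4+φ₁/2)] = +0.0361;  Δφ = +0.0329 rad,  Δλ = -0.1830 rad
q = Δφ/Δψ = 0.9101
d = R·√(Δφ² + q²Δλ²) = 3442·0.16973 = 584 nmi

584 nmi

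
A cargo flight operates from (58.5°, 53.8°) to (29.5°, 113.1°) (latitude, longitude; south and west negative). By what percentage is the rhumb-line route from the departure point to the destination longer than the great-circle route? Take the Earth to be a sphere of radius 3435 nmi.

Great circle: σ = 0.8605 rad → d_gc = Rσ = 2955.9 nmi
Rhumb: Δφ = -0.5061, Δλ = +1.0350, Δψ = -0.7265, q = Δφ/Δψ = 0.6967 → d_rh = R√(Δφ²+q²Δλ²) = 3026.2 nmi
Excess = (3026.2 − 2955.9) / 2955.9 = 70.3 / 2955.9 = 2.38% ≈ 2.4%

2.4%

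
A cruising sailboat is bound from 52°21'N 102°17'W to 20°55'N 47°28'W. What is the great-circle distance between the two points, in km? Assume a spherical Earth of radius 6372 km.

5817 km

cos σ = sin φ₁ sin φ₂ + cos φ₁ cos φ₂ cos Δλ
      = sin(52.35°)sin(20.92°) + cos(52.35°)cos(20.92°)cos(54.82°) = 0.6114
σ = 52.307° → d = Rσ = 6372·0.91293 = 5817 km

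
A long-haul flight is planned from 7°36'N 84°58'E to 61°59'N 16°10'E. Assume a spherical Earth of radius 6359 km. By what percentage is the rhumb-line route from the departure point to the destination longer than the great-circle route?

2.5%

Great circle: σ = 1.2817 rad → d_gc = Rσ = 8150.0 km
Rhumb: Δφ = +0.9492, Δλ = -1.2008, Δψ = +1.2553, q = Δφ/Δψ = 0.7561 → d_rh = R√(Δφ²+q²Δλ²) = 8352.5 km
Excess = (8352.5 − 8150.0) / 8150.0 = 202.5 / 8150.0 = 2.48% ≈ 2.5%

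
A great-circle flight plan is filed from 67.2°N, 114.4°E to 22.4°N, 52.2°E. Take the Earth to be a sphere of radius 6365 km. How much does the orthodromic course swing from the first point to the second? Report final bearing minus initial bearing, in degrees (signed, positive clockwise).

At departure: θ₁ = atan2(sin Δλ cos φ₂, cos φ₁ sin φ₂ − sin φ₁ cos φ₂ cos Δλ) = 253.01°
At arrival: θ₂ = atan2(sin Δλ cos φ₁, −cos φ₂ sin φ₁ + sin φ₂ cos φ₁ cos Δλ) = 203.63°
Δθ = θ₂ − θ₁ = -49.4°

-49.4°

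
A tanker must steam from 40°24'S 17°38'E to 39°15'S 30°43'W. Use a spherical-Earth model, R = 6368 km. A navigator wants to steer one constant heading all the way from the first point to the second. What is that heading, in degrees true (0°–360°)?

271.8°

Δψ = ln[tan(π/4+φ₂/2)/tan(π/4+φ₁/2)] = +0.0261
Δλ = -0.8439 rad (taken the short way round)
course = atan2(Δλ, Δψ) = 271.77°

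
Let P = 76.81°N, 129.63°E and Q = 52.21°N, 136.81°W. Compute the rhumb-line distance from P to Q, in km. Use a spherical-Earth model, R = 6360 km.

Rhumb course C = atan2(Δλ, Δψ) with Δψ = ln[tan(π/4+φ₂/2)/tan(π/4+φ₁/2)] = -1.0854, Δλ = +1.6329 → C = 123.61°
d = R·|Δφ| / |cos C| = 6360·0.42935 / 0.55355 = 4933 km

4933 km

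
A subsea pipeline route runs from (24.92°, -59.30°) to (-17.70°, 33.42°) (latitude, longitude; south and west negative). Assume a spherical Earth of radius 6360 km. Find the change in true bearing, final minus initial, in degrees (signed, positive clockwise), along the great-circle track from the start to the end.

+8.1°

Initial bearing θ₁ = atan2(sin Δλ cos φ₂, cos φ₁ sin φ₂ − sin φ₁ cos φ₂ cos Δλ) = 105.10°
Final bearing θ₂ = (initial bearing from the destination back to the start) + 180° = 113.20°
Δθ = θ₂ − θ₁ = +8.1°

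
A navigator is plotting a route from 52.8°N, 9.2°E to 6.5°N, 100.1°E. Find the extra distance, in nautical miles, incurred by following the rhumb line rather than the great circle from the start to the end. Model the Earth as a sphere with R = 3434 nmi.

Great circle: cos σ = sin φ₁ sin φ₂ + cos φ₁ cos φ₂ cos Δλ,  σ = 1.4900 rad → d_gc = 5116.6 nmi
Rhumb line: Δψ = -0.9754, q = Δφ/Δψ = 0.8285, d_rh = R√(Δφ²+q²Δλ²) = 5298.5 nmi
Excess = 5298.5 − 5116.6 = 181.9 ≈ 182 nmi

182 nmi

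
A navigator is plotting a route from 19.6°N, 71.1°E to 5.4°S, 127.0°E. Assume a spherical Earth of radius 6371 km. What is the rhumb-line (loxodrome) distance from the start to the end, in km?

6719 km

Δψ = ln[tan(π/4+φ₂/2)/tan(π/4+φ₁/2)] = -0.4433;  Δφ = -0.4363 rad,  Δλ = +0.9756 rad
q = Δφ/Δψ = 0.9842
d = R·√(Δφ² + q²Δλ²) = 6371·1.05469 = 6719 km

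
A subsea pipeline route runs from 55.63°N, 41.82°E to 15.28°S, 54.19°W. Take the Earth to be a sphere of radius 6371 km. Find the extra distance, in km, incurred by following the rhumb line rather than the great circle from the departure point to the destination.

Great circle: cos σ = sin φ₁ sin φ₂ + cos φ₁ cos φ₂ cos Δλ,  σ = 1.8489 rad → d_gc = 11779.4 km
Rhumb line: Δψ = -1.4435, q = Δφ/Δψ = 0.8574, d_rh = R√(Δφ²+q²Δλ²) = 12081.2 km
Excess = 12081.2 − 11779.4 = 301.8 ≈ 302 km

302 km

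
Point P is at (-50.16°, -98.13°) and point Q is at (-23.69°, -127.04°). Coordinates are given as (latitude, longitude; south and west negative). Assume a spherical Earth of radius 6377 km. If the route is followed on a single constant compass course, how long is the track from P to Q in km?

Rhumb course C = atan2(Δλ, Δψ) with Δψ = ln[tan(π/4+φ₂/2)/tan(π/4+φ₁/2)] = +0.5893, Δλ = -0.5046 → C = 319.43°
d = R·|Δφ| / |cos C| = 6377·0.46199 / 0.75958 = 3879 km

3879 km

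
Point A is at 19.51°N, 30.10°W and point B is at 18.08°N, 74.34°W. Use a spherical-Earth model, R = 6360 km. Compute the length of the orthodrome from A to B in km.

4639 km

Haversine: a = sin²(Δφ/2)+cos φ₁ cos φ₂ sin²(Δλ/2) = 0.12720;  σ = 2·atan2(√a,√(1−a))
σ = 41.790° → d = Rσ = 6360·0.72937 = 4639 km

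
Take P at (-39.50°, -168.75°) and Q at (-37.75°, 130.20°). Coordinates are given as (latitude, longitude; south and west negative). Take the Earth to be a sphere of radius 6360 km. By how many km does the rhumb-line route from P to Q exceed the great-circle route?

104 km

Great circle: cos σ = sin φ₁ sin φ₂ + cos φ₁ cos φ₂ cos Δλ,  σ = 0.8165 rad → d_gc = 5193.2 km
Rhumb line: Δψ = +0.0391, q = Δφ/Δψ = 0.7812, d_rh = R√(Δφ²+q²Δλ²) = 5297.4 km
Excess = 5297.4 − 5193.2 = 104.2 ≈ 104 km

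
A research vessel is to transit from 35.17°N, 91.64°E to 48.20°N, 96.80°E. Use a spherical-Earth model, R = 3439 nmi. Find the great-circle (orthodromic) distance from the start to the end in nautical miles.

815 nmi

cos σ = sin φ₁ sin φ₂ + cos φ₁ cos φ₂ cos Δλ
      = sin(35.17°)sin(48.20°) + cos(35.17°)cos(48.20°)cos(5.16°) = 0.9720
σ = 13.580° → d = Rσ = 3439·0.23701 = 815 nmi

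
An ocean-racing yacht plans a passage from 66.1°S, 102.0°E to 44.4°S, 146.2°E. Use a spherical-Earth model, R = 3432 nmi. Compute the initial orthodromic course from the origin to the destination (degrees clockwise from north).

69.6°

N = sin Δλ·cos φ₂ = +0.4981;  D = cos φ₁ sin φ₂ − sin φ₁ cos φ₂ cos Δλ = +0.1848
initial course = atan2(N, D) = 69.64°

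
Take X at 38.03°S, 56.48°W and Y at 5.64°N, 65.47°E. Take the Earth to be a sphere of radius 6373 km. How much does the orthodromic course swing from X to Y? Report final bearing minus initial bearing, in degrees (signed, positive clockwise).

-56.9°

At departure: θ₁ = atan2(sin Δλ cos φ₂, cos φ₁ sin φ₂ − sin φ₁ cos φ₂ cos Δλ) = 106.31°
At arrival: θ₂ = atan2(sin Δλ cos φ₁, −cos φ₂ sin φ₁ + sin φ₂ cos φ₁ cos Δλ) = 49.44°
Δθ = θ₂ − θ₁ = -56.9°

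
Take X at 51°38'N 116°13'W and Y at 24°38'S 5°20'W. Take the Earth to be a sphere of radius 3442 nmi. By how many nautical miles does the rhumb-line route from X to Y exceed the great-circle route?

Great circle: cos σ = sin φ₁ sin φ₂ + cos φ₁ cos φ₂ cos Δλ,  σ = 2.1269 rad → d_gc = 7321.0 nmi
Rhumb line: Δψ = -1.4996, q = Δφ/Δψ = 0.8876, d_rh = R√(Δφ²+q²Δλ²) = 7480.0 nmi
Excess = 7480.0 − 7321.0 = 159.0 ≈ 159 nmi

159 nmi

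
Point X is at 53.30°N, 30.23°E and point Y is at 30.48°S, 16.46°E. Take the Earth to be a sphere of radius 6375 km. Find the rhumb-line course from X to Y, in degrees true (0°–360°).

188.2°

Δψ = ln[tan(π/4+φ₂/2)/tan(π/4+φ₁/2)] = -1.6626
Δλ = -0.2403 rad (taken the short way round)
course = atan2(Δλ, Δψ) = 188.23°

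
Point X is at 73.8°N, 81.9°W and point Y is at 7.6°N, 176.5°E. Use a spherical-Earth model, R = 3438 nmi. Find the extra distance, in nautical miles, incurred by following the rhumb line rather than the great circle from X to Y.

396 nmi

Great circle: cos σ = sin φ₁ sin φ₂ + cos φ₁ cos φ₂ cos Δλ,  σ = 1.4993 rad → d_gc = 5154.7 nmi
Rhumb line: Δψ = -1.8166, q = Δφ/Δψ = 0.6360, d_rh = R√(Δφ²+q²Δλ²) = 5551.0 nmi
Excess = 5551.0 − 5154.7 = 396.3 ≈ 396 nmi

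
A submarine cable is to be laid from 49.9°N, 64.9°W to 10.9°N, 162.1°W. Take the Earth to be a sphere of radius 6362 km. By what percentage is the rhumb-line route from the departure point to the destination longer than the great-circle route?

Great circle: σ = 1.5054 rad → d_gc = Rσ = 9577.2 km
Rhumb: Δφ = -0.6807, Δλ = -1.6965, Δψ = -0.8166, q = Δφ/Δψ = 0.8336 → d_rh = R√(Δφ²+q²Δλ²) = 9984.7 km
Excess = (9984.7 − 9577.2) / 9577.2 = 407.5 / 9577.2 = 4.255% ≈ 4.3%

4.3%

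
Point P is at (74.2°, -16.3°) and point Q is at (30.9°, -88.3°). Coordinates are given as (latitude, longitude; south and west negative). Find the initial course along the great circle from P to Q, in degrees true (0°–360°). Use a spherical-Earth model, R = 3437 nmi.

θ = atan2( sin Δλ·cos φ₂ ,  cos φ₁ sin φ₂ − sin φ₁ cos φ₂ cos Δλ )
  = atan2(-0.8161, -0.1153) = 261.96°

262.0°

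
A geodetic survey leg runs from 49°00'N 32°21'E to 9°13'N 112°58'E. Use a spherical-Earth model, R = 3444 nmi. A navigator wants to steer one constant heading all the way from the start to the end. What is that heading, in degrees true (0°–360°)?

120.3°

Δψ = ln[tan(π/4+φ₂/2)/tan(π/4+φ₁/2)] = -0.8222
Δλ = +1.4070 rad (taken the short way round)
course = atan2(Δλ, Δψ) = 120.30°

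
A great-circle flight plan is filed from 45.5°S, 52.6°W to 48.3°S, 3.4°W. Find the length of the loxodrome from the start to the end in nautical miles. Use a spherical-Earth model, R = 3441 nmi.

Rhumb course C = atan2(Δλ, Δψ) with Δψ = ln[tan(π/4+φ₂/2)/tan(π/4+φ₁/2)] = -0.0715, Δλ = +0.8587 → C = 94.76°
d = R·|Δφ| / |cos C| = 3441·0.04887 / 0.08303 = 2025 nmi

2025 nmi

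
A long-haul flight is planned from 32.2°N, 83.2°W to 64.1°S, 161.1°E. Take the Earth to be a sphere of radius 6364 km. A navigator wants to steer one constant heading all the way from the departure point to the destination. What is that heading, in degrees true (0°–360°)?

Δψ = ln[tan(π/4+φ₂/2)/tan(π/4+φ₁/2)] = -2.0641
Δλ = -2.0193 rad (taken the short way round)
course = atan2(Δλ, Δψ) = 224.37°

224.4°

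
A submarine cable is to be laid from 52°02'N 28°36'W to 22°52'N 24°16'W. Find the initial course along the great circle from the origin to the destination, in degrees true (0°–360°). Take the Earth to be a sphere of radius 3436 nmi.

171.8°

N = sin Δλ·cos φ₂ = +0.0696;  D = cos φ₁ sin φ₂ − sin φ₁ cos φ₂ cos Δλ = -0.4853
initial course = atan2(N, D) = 171.84°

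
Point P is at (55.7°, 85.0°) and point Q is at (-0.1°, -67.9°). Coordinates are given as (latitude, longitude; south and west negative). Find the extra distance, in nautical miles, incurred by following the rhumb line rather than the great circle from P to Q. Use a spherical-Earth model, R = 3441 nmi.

1082 nmi

Great circle: cos σ = sin φ₁ sin φ₂ + cos φ₁ cos φ₂ cos Δλ,  σ = 2.0980 rad → d_gc = 7219.1 nmi
Rhumb line: Δψ = -1.1775, q = Δφ/Δψ = 0.8271, d_rh = R√(Δφ²+q²Δλ²) = 8301.5 nmi
Excess = 8301.5 − 7219.1 = 1082.4 ≈ 1082 nmi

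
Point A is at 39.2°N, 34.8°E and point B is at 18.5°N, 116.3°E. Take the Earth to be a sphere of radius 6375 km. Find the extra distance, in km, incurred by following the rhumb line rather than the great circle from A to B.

Great circle: cos σ = sin φ₁ sin φ₂ + cos φ₁ cos φ₂ cos Δλ,  σ = 1.2565 rad → d_gc = 8010.0 km
Rhumb line: Δψ = -0.4161, q = Δφ/Δψ = 0.8682, d_rh = R√(Δφ²+q²Δλ²) = 8202.7 km
Excess = 8202.7 − 8010.0 = 192.7 ≈ 193 km

193 km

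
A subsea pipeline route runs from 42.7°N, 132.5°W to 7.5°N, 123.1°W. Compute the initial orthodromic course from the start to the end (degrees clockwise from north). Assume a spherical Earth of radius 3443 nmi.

164.1°

N = sin Δλ·cos φ₂ = +0.1619;  D = cos φ₁ sin φ₂ − sin φ₁ cos φ₂ cos Δλ = -0.5674
initial course = atan2(N, D) = 164.07°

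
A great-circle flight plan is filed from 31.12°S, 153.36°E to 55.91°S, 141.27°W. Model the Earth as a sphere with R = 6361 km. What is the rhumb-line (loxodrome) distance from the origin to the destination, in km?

Δψ = ln[tan(π/4+φ₂/2)/tan(π/4+φ₁/2)] = -0.6102;  Δφ = -0.4327 rad,  Δλ = +1.1409 rad
q = Δφ/Δψ = 0.7090
d = R·√(Δφ² + q²Δλ²) = 6361·0.91737 = 5835 km

5835 km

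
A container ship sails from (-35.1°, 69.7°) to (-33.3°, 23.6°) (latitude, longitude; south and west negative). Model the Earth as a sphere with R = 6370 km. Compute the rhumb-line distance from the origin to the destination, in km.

4243 km

Δψ = ln[tan(π/4+φ₂/2)/tan(π/4+φ₁/2)] = +0.0380;  Δφ = +0.0314 rad,  Δλ = -0.8046 rad
q = Δφ/Δψ = 0.8270
d = R·√(Δφ² + q²Δλ²) = 6370·0.66615 = 4243 km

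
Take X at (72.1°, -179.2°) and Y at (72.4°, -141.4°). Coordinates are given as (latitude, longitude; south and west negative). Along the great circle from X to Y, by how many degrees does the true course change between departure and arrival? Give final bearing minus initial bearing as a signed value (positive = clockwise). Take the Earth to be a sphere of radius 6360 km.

Initial bearing θ₁ = atan2(sin Δλ cos φ₂, cos φ₁ sin φ₂ − sin φ₁ cos φ₂ cos Δλ) = 70.50°
Final bearing θ₂ = (initial bearing from the destination back to the start) + 180° = 106.62°
Δθ = θ₂ − θ₁ = +36.1°

+36.1°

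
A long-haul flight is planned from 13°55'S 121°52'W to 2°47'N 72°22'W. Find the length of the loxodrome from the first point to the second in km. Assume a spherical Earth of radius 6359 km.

5755 km

Δψ = ln[tan(π/4+φ₂/2)/tan(π/4+φ₁/2)] = +0.2939;  Δφ = +0.2915 rad,  Δλ = +0.8639 rad
q = Δφ/Δψ = 0.9917
d = R·√(Δφ² + q²Δλ²) = 6359·0.90498 = 5755 km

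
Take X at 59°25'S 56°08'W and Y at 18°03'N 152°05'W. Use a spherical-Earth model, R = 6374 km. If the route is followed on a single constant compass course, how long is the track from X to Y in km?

Rhumb course C = atan2(Δλ, Δψ) with Δψ = ln[tan(π/4+φ₂/2)/tan(π/4+φ₁/2)] = +1.6171, Δλ = -1.6746 → C = 314.00°
d = R·|Δφ| / |cos C| = 6374·1.35205 / 0.69465 = 12406 km

12406 km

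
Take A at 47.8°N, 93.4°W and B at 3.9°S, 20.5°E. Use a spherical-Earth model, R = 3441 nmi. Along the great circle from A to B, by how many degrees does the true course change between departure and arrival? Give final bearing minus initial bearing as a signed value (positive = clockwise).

Initial bearing θ₁ = atan2(sin Δλ cos φ₂, cos φ₁ sin φ₂ − sin φ₁ cos φ₂ cos Δλ) = 74.45°
Final bearing θ₂ = (initial bearing from the destination back to the start) + 180° = 139.56°
Δθ = θ₂ − θ₁ = +65.1°

+65.1°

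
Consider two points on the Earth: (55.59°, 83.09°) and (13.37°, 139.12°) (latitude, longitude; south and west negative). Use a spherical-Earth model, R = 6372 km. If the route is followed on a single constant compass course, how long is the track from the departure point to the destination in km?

Δψ = ln[tan(π/4+φ₂/2)/tan(π/4+φ₁/2)] = -0.9368;  Δφ = -0.7369 rad,  Δλ = +0.9779 rad
q = Δφ/Δψ = 0.7866
d = R·√(Δφ² + q²Δλ²) = 6372·1.06520 = 6787 km

6787 km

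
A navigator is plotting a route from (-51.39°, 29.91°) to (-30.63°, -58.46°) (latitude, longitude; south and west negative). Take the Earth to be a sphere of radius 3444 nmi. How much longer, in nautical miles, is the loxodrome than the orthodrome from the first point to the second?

203 nmi

Great circle: cos σ = sin φ₁ sin φ₂ + cos φ₁ cos φ₂ cos Δλ,  σ = 1.1446 rad → d_gc = 3942.1 nmi
Rhumb line: Δψ = +0.4869, q = Δφ/Δψ = 0.7441, d_rh = R√(Δφ²+q²Δλ²) = 4144.8 nmi
Excess = 4144.8 − 3942.1 = 202.7 ≈ 203 nmi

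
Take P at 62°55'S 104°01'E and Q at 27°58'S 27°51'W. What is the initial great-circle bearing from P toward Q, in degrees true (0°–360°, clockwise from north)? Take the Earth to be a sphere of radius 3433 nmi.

N = sin Δλ·cos φ₂ = -0.6577;  D = cos φ₁ sin φ₂ − sin φ₁ cos φ₂ cos Δλ = -0.7383
initial course = atan2(N, D) = 221.70°

221.7°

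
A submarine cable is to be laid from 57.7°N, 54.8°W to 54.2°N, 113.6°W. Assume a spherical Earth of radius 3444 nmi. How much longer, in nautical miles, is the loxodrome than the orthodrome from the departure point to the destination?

61 nmi

Great circle: cos σ = sin φ₁ sin φ₂ + cos φ₁ cos φ₂ cos Δλ,  σ = 0.5596 rad → d_gc = 1927.2 nmi
Rhumb line: Δψ = -0.1092, q = Δφ/Δψ = 0.5594, d_rh = R√(Δφ²+q²Δλ²) = 1988.5 nmi
Excess = 1988.5 − 1927.2 = 61.3 ≈ 61 nmi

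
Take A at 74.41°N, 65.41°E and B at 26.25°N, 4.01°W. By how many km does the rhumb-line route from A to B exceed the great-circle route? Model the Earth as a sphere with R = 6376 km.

Great circle: cos σ = sin φ₁ sin φ₂ + cos φ₁ cos φ₂ cos Δλ,  σ = 1.0347 rad → d_gc = 6597.5 km
Rhumb line: Δψ = -1.5135, q = Δφ/Δψ = 0.5554, d_rh = R√(Δφ²+q²Δλ²) = 6865.1 km
Excess = 6865.1 − 6597.5 = 267.6 ≈ 268 km

268 km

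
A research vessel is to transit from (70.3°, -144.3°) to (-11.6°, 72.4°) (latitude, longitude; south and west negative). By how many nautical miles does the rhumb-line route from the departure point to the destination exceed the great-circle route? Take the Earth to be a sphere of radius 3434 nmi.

Great circle: cos σ = sin φ₁ sin φ₂ + cos φ₁ cos φ₂ cos Δλ,  σ = 2.0421 rad → d_gc = 7012.6 nmi
Rhumb line: Δψ = -1.9547, q = Δφ/Δψ = 0.7313, d_rh = R√(Δφ²+q²Δλ²) = 7971.3 nmi
Excess = 7971.3 − 7012.6 = 958.7 ≈ 959 nmi

959 nmi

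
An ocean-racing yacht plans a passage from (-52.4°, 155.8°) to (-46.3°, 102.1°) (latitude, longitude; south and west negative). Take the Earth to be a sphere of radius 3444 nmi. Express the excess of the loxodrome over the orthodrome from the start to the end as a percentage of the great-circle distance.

Great circle: σ = 0.6053 rad → d_gc = Rσ = 2084.5 nmi
Rhumb: Δφ = +0.1065, Δλ = -0.9372, Δψ = +0.1637, q = Δφ/Δψ = 0.6503 → d_rh = R√(Δφ²+q²Δλ²) = 2130.8 nmi
Excess = (2130.8 − 2084.5) / 2084.5 = 46.3 / 2084.5 = 2.22% ≈ 2.2%

2.2%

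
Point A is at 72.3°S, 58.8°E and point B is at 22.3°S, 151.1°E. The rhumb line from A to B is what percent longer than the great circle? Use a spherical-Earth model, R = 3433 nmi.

Great circle: σ = 1.2130 rad → d_gc = Rσ = 4164.3 nmi
Rhumb: Δφ = +0.8727, Δλ = +1.6109, Δψ = +1.4604, q = Δφ/Δψ = 0.5976 → d_rh = R√(Δφ²+q²Δλ²) = 4460.5 nmi
Excess = (4460.5 − 4164.3) / 4164.3 = 296.2 / 4164.3 = 7.11% ≈ 7.1%

7.1%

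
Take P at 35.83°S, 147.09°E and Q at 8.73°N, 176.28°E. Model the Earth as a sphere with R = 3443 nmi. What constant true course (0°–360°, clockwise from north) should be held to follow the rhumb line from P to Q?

Δψ = ln[tan(π/4+φ₂/2)/tan(π/4+φ₁/2)] = +0.8236
Δλ = +0.5095 rad (taken the short way round)
course = atan2(Δλ, Δψ) = 31.74°

31.7°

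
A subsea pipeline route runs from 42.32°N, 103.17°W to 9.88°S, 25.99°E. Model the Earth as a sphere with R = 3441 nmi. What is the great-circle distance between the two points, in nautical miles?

7515 nmi

cos σ = sin φ₁ sin φ₂ + cos φ₁ cos φ₂ cos Δλ
      = sin(42.32°)sin(-9.88°) + cos(42.32°)cos(-9.88°)cos(129.16°) = -0.5755
σ = 125.136° → d = Rσ = 3441·2.18403 = 7515 nmi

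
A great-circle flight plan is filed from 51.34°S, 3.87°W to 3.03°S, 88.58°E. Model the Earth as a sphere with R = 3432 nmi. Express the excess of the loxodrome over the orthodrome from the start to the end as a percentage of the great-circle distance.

3.3%

Great circle: σ = 1.5562 rad → d_gc = Rσ = 5340.8 nmi
Rhumb: Δφ = +0.8432, Δλ = +1.6136, Δψ = +0.9947, q = Δφ/Δψ = 0.8477 → d_rh = R√(Δφ²+q²Δλ²) = 5514.5 nmi
Excess = (5514.5 − 5340.8) / 5340.8 = 173.7 / 5340.8 = 3.252% ≈ 3.3%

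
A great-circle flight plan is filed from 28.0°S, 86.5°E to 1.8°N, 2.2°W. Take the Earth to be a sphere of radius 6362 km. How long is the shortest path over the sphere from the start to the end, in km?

9960 km

cos σ = sin φ₁ sin φ₂ + cos φ₁ cos φ₂ cos Δλ
      = sin(-28.00°)sin(1.80°) + cos(-28.00°)cos(1.80°)cos(-88.70°) = 0.0053
σ = 89.698° → d = Rσ = 6362·1.56552 = 9960 km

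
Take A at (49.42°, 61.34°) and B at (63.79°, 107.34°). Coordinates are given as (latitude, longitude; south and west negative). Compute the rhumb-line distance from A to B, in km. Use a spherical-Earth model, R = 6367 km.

Δψ = ln[tan(π/4+φ₂/2)/tan(π/4+φ₁/2)] = +0.4625;  Δφ = +0.2508 rad,  Δλ = +0.8029 rad
q = Δφ/Δψ = 0.5422
d = R·√(Δφ² + q²Δλ²) = 6367·0.50240 = 3199 km

3199 km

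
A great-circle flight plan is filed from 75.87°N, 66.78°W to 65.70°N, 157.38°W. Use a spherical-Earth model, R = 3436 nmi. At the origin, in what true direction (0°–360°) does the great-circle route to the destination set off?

N = sin Δλ·cos φ₂ = -0.4115;  D = cos φ₁ sin φ₂ − sin φ₁ cos φ₂ cos Δλ = +0.2267
initial course = atan2(N, D) = 298.85°

298.8°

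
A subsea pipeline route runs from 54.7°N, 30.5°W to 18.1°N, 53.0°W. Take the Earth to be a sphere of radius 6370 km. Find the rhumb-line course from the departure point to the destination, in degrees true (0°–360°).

Meridional parts: M(φ₁)=+1.1451, M(φ₂)=+0.3213 → ΔM = -0.8238;  Δλ = -0.3927 rad
tan C = Δλ / ΔM = +0.4767 → C = 205.49°

205.5°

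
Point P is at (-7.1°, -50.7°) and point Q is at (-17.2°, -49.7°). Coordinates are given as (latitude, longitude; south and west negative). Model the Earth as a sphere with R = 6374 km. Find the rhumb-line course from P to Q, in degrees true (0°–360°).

Meridional parts: M(φ₁)=-0.1242, M(φ₂)=-0.3048 → ΔM = -0.1806;  Δλ = +0.0175 rad
tan C = Δλ / ΔM = -0.0967 → C = 174.48°

174.5°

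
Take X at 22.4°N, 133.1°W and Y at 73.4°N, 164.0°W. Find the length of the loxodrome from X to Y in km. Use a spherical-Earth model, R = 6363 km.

6008 km

Rhumb course C = atan2(Δλ, Δψ) with Δψ = ln[tan(π/4+φ₂/2)/tan(π/4+φ₁/2)] = +1.5236, Δλ = -0.5393 → C = 340.51°
d = R·|Δφ| / |cos C| = 6363·0.89012 / 0.94269 = 6008 km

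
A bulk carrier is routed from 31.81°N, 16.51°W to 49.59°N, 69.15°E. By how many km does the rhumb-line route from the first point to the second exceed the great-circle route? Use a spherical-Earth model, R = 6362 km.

Great circle: cos σ = sin φ₁ sin φ₂ + cos φ₁ cos φ₂ cos Δλ,  σ = 1.1118 rad → d_gc = 7073.3 km
Rhumb line: Δψ = +0.4135, q = Δφ/Δψ = 0.7505, d_rh = R√(Δφ²+q²Δλ²) = 7406.6 km
Excess = 7406.6 − 7073.3 = 333.3 ≈ 333 km

333 km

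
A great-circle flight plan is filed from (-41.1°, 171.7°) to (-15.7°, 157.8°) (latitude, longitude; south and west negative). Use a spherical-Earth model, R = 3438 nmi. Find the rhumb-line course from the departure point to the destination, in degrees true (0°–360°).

Δψ = ln[tan(π/4+φ₂/2)/tan(π/4+φ₁/2)] = +0.5107
Δλ = -0.2426 rad (taken the short way round)
course = atan2(Δλ, Δψ) = 334.59°

334.6°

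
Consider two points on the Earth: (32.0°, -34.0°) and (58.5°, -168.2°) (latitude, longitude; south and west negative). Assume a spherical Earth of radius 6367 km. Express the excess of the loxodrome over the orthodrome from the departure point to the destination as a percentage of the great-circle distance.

Great circle: σ = 1.4274 rad → d_gc = Rσ = 9088.2 km
Rhumb: Δφ = +0.4625, Δλ = -2.3422, Δψ = +0.6757, q = Δφ/Δψ = 0.6845 → d_rh = R√(Δφ²+q²Δλ²) = 10624.0 km
Excess = (10624.0 − 9088.2) / 9088.2 = 1535.8 / 9088.2 = 16.90% ≈ 16.9%

16.9%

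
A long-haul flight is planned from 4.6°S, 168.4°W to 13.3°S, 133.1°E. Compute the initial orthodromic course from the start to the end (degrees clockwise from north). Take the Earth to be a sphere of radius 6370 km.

N = sin Δλ·cos φ₂ = -0.8298;  D = cos φ₁ sin φ₂ − sin φ₁ cos φ₂ cos Δλ = -0.1885
initial course = atan2(N, D) = 257.20°

257.2°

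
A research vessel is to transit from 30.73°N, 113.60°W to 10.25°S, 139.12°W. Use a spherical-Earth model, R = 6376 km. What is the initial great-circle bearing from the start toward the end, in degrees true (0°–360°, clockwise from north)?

N = sin Δλ·cos φ₂ = -0.4240;  D = cos φ₁ sin φ₂ − sin φ₁ cos φ₂ cos Δλ = -0.6067
initial course = atan2(N, D) = 214.94°

214.9°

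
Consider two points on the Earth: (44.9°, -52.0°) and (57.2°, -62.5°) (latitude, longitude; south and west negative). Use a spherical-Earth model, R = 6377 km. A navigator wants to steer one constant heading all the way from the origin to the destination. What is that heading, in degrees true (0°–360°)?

332.0°

Meridional parts: M(φ₁)=+0.8789, M(φ₂)=+1.2231 → ΔM = +0.3442;  Δλ = -0.1833 rad
tan C = Δλ / ΔM = -0.5324 → C = 331.97°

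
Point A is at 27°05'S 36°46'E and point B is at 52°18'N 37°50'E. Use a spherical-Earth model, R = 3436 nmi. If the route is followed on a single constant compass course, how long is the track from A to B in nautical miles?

Rhumb course C = atan2(Δλ, Δψ) with Δψ = ln[tan(π/4+φ₂/2)/tan(π/4+φ₁/2)] = +1.5660, Δλ = +0.0186 → C = 0.68°
d = R·|Δφ| / |cos C| = 3436·1.38550 / 0.99993 = 4761 nmi

4761 nmi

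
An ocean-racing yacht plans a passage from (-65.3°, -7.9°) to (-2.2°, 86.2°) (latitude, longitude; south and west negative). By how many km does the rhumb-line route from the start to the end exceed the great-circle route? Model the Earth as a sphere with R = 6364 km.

503 km

Great circle: cos σ = sin φ₁ sin φ₂ + cos φ₁ cos φ₂ cos Δλ,  σ = 1.5658 rad → d_gc = 9964.6 km
Rhumb line: Δψ = +1.4805, q = Δφ/Δψ = 0.7439, d_rh = R√(Δφ²+q²Δλ²) = 10467.6 km
Excess = 10467.6 − 9964.6 = 503.0 ≈ 503 km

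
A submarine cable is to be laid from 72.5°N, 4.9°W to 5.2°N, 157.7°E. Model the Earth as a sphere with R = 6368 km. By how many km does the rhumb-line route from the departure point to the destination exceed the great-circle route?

2794 km

Great circle: cos σ = sin φ₁ sin φ₂ + cos φ₁ cos φ₂ cos Δλ,  σ = 1.7715 rad → d_gc = 11280.7 km
Rhumb line: Δψ = -1.7805, q = Δφ/Δψ = 0.6597, d_rh = R√(Δφ²+q²Δλ²) = 14074.4 km
Excess = 14074.4 − 11280.7 = 2793.7 ≈ 2794 km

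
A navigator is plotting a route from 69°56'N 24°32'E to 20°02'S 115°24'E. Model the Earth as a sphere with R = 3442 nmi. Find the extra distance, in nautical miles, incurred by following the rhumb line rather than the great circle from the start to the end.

Great circle: cos σ = sin φ₁ sin φ₂ + cos φ₁ cos φ₂ cos Δλ,  σ = 1.9035 rad → d_gc = 6552.0 nmi
Rhumb line: Δψ = -2.0890, q = Δφ/Δψ = 0.7517, d_rh = R√(Δφ²+q²Δλ²) = 6785.7 nmi
Excess = 6785.7 − 6552.0 = 233.7 ≈ 234 nmi

234 nmi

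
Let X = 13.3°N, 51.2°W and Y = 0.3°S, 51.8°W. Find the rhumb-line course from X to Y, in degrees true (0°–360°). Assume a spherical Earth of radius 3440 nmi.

Meridional parts: M(φ₁)=+0.2342, M(φ₂)=-0.0052 → ΔM = -0.2395;  Δλ = -0.0105 rad
tan C = Δλ / ΔM = +0.0437 → C = 182.50°

182.5°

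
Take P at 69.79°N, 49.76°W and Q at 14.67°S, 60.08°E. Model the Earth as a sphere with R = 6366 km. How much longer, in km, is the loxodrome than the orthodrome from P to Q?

767 km

Great circle: cos σ = sin φ₁ sin φ₂ + cos φ₁ cos φ₂ cos Δλ,  σ = 1.9295 rad → d_gc = 12283.4 km
Rhumb line: Δψ = -1.9836, q = Δφ/Δψ = 0.7431, d_rh = R√(Δφ²+q²Δλ²) = 13050.4 km
Excess = 13050.4 − 12283.4 = 767.0 ≈ 767 km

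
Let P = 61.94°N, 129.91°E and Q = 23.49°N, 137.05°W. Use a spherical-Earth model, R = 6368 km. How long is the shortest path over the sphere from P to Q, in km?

7869 km

Haversine: a = sin²(Δφ/2)+cos φ₁ cos φ₂ sin²(Δλ/2) = 0.33557;  σ = 2·atan2(√a,√(1−a))
σ = 70.801° → d = Rσ = 6368·1.23570 = 7869 km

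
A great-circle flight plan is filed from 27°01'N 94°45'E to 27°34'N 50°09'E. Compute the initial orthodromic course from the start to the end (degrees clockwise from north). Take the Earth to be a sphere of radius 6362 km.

θ = atan2( sin Δλ·cos φ₂ ,  cos φ₁ sin φ₂ − sin φ₁ cos φ₂ cos Δλ )
  = atan2(-0.6224, +0.1256) = 281.40°

281.4°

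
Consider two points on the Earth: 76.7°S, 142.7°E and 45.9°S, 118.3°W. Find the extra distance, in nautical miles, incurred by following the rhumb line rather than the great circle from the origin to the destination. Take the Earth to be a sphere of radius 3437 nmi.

302 nmi

Great circle: cos σ = sin φ₁ sin φ₂ + cos φ₁ cos φ₂ cos Δλ,  σ = 0.8314 rad → d_gc = 2857.6 nmi
Rhumb line: Δψ = +1.2453, q = Δφ/Δψ = 0.4317, d_rh = R√(Δφ²+q²Δλ²) = 3159.9 nmi
Excess = 3159.9 − 2857.6 = 302.3 ≈ 302 nmi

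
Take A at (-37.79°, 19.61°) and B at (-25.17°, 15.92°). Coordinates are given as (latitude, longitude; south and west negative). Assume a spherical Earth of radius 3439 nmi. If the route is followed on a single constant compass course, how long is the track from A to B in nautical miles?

781 nmi

Rhumb course C = atan2(Δλ, Δψ) with Δψ = ln[tan(π/4+φ₂/2)/tan(π/4+φ₁/2)] = +0.2592, Δλ = -0.0644 → C = 346.05°
d = R·|Δφ| / |cos C| = 3439·0.22026 / 0.97049 = 781 nmi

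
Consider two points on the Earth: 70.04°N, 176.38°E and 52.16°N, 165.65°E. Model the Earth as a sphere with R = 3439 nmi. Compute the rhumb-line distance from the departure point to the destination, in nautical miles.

1115 nmi

Δψ = ln[tan(π/4+φ₂/2)/tan(π/4+φ₁/2)] = -0.6668;  Δφ = -0.3121 rad,  Δλ = -0.1873 rad
q = Δφ/Δψ = 0.4680
d = R·√(Δφ² + q²Δλ²) = 3439·0.32414 = 1115 nmi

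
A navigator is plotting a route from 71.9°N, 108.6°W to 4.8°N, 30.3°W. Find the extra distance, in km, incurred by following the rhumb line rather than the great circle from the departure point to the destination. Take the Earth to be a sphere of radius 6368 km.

362 km

Great circle: cos σ = sin φ₁ sin φ₂ + cos φ₁ cos φ₂ cos Δλ,  σ = 1.4280 rad → d_gc = 9093.5 km
Rhumb line: Δψ = -1.7532, q = Δφ/Δψ = 0.6680, d_rh = R√(Δφ²+q²Δλ²) = 9455.6 km
Excess = 9455.6 − 9093.5 = 362.1 ≈ 362 km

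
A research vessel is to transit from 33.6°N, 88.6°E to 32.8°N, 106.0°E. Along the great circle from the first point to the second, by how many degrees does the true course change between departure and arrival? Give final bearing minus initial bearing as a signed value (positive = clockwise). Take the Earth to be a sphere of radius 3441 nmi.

Initial bearing θ₁ = atan2(sin Δλ cos φ₂, cos φ₁ sin φ₂ − sin φ₁ cos φ₂ cos Δλ) = 88.33°
Final bearing θ₂ = (initial bearing from the destination back to the start) + 180° = 97.91°
Δθ = θ₂ − θ₁ = +9.6°

+9.6°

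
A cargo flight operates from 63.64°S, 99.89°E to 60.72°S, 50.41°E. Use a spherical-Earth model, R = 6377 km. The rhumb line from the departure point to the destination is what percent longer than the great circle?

Great circle: σ = 0.3959 rad → d_gc = Rσ = 2524.9 km
Rhumb: Δφ = +0.0510, Δλ = -0.8636, Δψ = +0.1093, q = Δφ/Δψ = 0.4663 → d_rh = R√(Δφ²+q²Δλ²) = 2588.3 km
Excess = (2588.3 − 2524.9) / 2524.9 = 63.4 / 2524.9 = 2.51% ≈ 2.5%

2.5%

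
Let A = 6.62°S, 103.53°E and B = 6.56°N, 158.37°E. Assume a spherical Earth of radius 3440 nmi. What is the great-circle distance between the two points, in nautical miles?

3379 nmi

Haversine: a = sin²(Δφ/2)+cos φ₁ cos φ₂ sin²(Δλ/2) = 0.22245;  σ = 2·atan2(√a,√(1−a))
σ = 56.282° → d = Rσ = 3440·0.98231 = 3379 nmi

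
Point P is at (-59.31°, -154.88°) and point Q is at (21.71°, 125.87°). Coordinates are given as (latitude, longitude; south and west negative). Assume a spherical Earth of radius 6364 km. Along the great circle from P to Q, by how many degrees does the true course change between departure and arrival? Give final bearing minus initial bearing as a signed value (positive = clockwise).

+38.7°

At departure: θ₁ = atan2(sin Δλ cos φ₂, cos φ₁ sin φ₂ − sin φ₁ cos φ₂ cos Δλ) = 290.31°
At arrival: θ₂ = atan2(sin Δλ cos φ₁, −cos φ₂ sin φ₁ + sin φ₂ cos φ₁ cos Δλ) = 328.99°
Δθ = θ₂ − θ₁ = +38.7°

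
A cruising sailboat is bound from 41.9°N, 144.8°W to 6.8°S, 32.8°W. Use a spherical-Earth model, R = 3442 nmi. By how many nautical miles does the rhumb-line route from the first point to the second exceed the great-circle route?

176 nmi

Great circle: cos σ = sin φ₁ sin φ₂ + cos φ₁ cos φ₂ cos Δλ,  σ = 1.9347 rad → d_gc = 6659.3 nmi
Rhumb line: Δψ = -0.9258, q = Δφ/Δψ = 0.9181, d_rh = R√(Δφ²+q²Δλ²) = 6835.1 nmi
Excess = 6835.1 − 6659.3 = 175.8 ≈ 176 nmi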